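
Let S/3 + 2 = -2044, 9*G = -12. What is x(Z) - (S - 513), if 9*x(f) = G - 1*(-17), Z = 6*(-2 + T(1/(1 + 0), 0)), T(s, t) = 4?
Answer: 179624/27 ≈ 6652.7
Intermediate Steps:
G = -4/3 (G = (⅑)*(-12) = -4/3 ≈ -1.3333)
S = -6138 (S = -6 + 3*(-2044) = -6 - 6132 = -6138)
Z = 12 (Z = 6*(-2 + 4) = 6*2 = 12)
x(f) = 47/27 (x(f) = (-4/3 - 1*(-17))/9 = (-4/3 + 17)/9 = (⅑)*(47/3) = 47/27)
x(Z) - (S - 513) = 47/27 - (-6138 - 513) = 47/27 - 1*(-6651) = 47/27 + 6651 = 179624/27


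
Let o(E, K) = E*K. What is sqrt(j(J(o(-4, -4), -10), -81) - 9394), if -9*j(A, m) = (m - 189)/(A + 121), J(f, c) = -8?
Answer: 2*I*sqrt(29987149)/113 ≈ 96.921*I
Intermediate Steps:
j(A, m) = -(-189 + m)/(9*(121 + A)) (j(A, m) = -(m - 189)/(9*(A + 121)) = -(-189 + m)/(9*(121 + A)))
sqrt(j(J(o(-4, -4), -10), -81) - 9394) = sqrt((189 - 1*(-81))/(9*(121 - 8)) - 9394) = sqrt((1/9)*(189 + 81)/113 - 9394) = sqrt((1/9)*(1/113)*270 - 9394) = sqrt(30/113 - 9394) = sqrt(-1061492/113) = 2*I*sqrt(29987149)/113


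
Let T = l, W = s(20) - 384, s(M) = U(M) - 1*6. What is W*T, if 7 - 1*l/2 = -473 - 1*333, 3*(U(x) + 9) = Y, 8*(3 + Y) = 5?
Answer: -2600245/4 ≈ -6.5006e+5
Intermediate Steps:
Y = -19/8 (Y = -3 + (1/8)*5 = -3 + 5/8 = -19/8 ≈ -2.3750)
U(x) = -235/24 (U(x) = -9 + (1/3)*(-19/8) = -9 - 19/24 = -235/24)
s(M) = -379/24 (s(M) = -235/24 - 1*6 = -235/24 - 6 = -379/24)
W = -9595/24 (W = -379/24 - 384 = -9595/24 ≈ -399.79)
l = 1626 (l = 14 - 2*(-473 - 1*333) = 14 - 2*(-473 - 333) = 14 - 2*(-806) = 14 + 1612 = 1626)
T = 1626
W*T = -9595/24*1626 = -2600245/4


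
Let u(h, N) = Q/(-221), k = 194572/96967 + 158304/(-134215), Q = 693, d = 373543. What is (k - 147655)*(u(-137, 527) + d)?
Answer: -1866298233466836126618/33837507353 ≈ -5.5155e+10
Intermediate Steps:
k = 633189236/765554465 (k = 194572*(1/96967) + 158304*(-1/134215) = 194572/96967 - 9312/7895 = 633189236/765554465 ≈ 0.82710)
u(h, N) = -693/221 (u(h, N) = 693/(-221) = 693*(-1/221) = -693/221)
(k - 147655)*(u(-137, 527) + d) = (633189236/765554465 - 147655)*(-693/221 + 373543) = -113037311340339/765554465*82552310/221 = -1866298233466836126618/33837507353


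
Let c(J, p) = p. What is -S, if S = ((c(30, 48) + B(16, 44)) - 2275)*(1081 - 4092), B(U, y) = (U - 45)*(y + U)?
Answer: -11944637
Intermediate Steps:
B(U, y) = (-45 + U)*(U + y)
S = 11944637 (S = ((48 + (16² - 45*16 - 45*44 + 16*44)) - 2275)*(1081 - 4092) = ((48 + (256 - 720 - 1980 + 704)) - 2275)*(-3011) = ((48 - 1740) - 2275)*(-3011) = (-1692 - 2275)*(-3011) = -3967*(-3011) = 11944637)
-S = -1*11944637 = -11944637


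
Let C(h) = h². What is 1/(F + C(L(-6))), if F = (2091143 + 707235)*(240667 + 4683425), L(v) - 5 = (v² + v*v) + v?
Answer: 1/13779470727817 ≈ 7.2572e-14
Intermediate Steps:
L(v) = 5 + v + 2*v² (L(v) = 5 + ((v² + v*v) + v) = 5 + ((v² + v²) + v) = 5 + (2*v² + v) = 5 + (v + 2*v²) = 5 + v + 2*v²)
F = 13779470722776 (F = 2798378*4924092 = 13779470722776)
1/(F + C(L(-6))) = 1/(13779470722776 + (5 - 6 + 2*(-6)²)²) = 1/(13779470722776 + (5 - 6 + 2*36)²) = 1/(13779470722776 + (5 - 6 + 72)²) = 1/(13779470722776 + 71²) = 1/(13779470722776 + 5041) = 1/13779470727817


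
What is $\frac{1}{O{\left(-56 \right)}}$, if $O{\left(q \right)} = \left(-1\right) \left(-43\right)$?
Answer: $\frac{1}{43} \approx 0.023256$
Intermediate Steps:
$O{\left(q \right)} = 43$
$\frac{1}{O{\left(-56 \right)}} = \frac{1}{43}$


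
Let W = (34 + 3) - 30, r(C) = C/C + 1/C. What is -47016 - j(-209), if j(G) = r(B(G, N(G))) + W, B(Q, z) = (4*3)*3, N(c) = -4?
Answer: -1692865/36 ≈ -47024.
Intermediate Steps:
B(Q, z) = 36 (B(Q, z) = 12*3 = 36)
r(C) = 1 + 1/C
W = 7 (W = 37 - 30 = 7)
j(G) = 289/36 (j(G) = (1 + 36)/36 + 7 = (1/36)*37 + 7 = 37/36 + 7 = 289/36)
-47016 - j(-209) = -47016 - 1*289/36 = -47016 - 289/36 = -1692865/36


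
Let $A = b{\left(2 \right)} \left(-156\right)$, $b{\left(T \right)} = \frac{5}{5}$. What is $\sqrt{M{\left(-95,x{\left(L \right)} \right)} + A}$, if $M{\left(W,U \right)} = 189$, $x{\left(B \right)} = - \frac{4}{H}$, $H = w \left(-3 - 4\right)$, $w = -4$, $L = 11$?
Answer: $\sqrt{33} \approx 5.7446$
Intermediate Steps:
$b{\left(T \right)} = 1$ ($b{\left(T \right)} = 5 \cdot \frac{1}{5} = 1$)
$H = 28$ ($H = - 4 \left(-3 - 4\right) = \left(-4\right) \left(-7\right) = 28$)
$x{\left(B \right)} = - \frac{1}{7}$ ($x{\left(B \right)} = - \frac{4}{28} = \left(-4\right) \frac{1}{28} = - \frac{1}{7}$)
$A = -156$ ($A = 1 \left(-156\right) = -156$)
$\sqrt{M{\left(-95,x{\left(L \right)} \right)} + A} = \sqrt{189 - 156} = \sqrt{33}$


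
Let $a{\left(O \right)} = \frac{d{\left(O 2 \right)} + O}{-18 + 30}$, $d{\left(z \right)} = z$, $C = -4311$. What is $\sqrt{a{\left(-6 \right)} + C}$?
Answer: $\frac{5 i \sqrt{690}}{2} \approx 65.67 i$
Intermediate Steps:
$a{\left(O \right)} = \frac{O}{4}$ ($a{\left(O \right)} = \frac{O 2 + O}{-18 + 30} = \frac{2 O + O}{12} = 3 O \frac{1}{12} = \frac{O}{4}$)
$\sqrt{a{\left(-6 \right)} + C} = \sqrt{\frac{1}{4} \left(-6\right) - 4311} = \sqrt{- \frac{3}{2} - 4311} = \sqrt{- \frac{8625}{2}} = \frac{5 i \sqrt{690}}{2}$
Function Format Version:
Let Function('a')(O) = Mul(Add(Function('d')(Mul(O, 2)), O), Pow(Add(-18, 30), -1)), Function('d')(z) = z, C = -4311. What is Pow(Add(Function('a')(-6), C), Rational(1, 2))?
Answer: Mul(Rational(5, 2), I, Pow(690, Rational(1, 2))) ≈ Mul(65.670, I)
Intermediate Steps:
Function('a')(O) = Mul(Rational(1, 4), O) (Function('a')(O) = Mul(Add(Mul(O, 2), O), Pow(Add(-18, 30), -1)) = Mul(Add(Mul(2, O), O), Pow(12, -1)) = Mul(Mul(3, O), Rational(1, 12)) = Mul(Rational(1, 4), O))
Pow(Add(Function('a')(-6), C), Rational(1, 2)) = Pow(Add(Mul(Rational(1, 4), -6), -4311), Rational(1, 2)) = Pow(Add(Rational(-3, 2), -4311), Rational(1, 2)) = Pow(Rational(-8625, 2), Rational(1, 2)) = Mul(Rational(5, 2), I, Pow(690, Rational(1, 2)))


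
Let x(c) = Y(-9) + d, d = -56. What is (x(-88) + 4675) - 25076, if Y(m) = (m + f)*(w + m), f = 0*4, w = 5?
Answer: -20421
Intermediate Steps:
f = 0
Y(m) = m*(5 + m) (Y(m) = (m + 0)*(5 + m) = m*(5 + m))
x(c) = -20 (x(c) = -9*(5 - 9) - 56 = -9*(-4) - 56 = 36 - 56 = -20)
(x(-88) + 4675) - 25076 = (-20 + 4675) - 25076 = 4655 - 25076 = -20421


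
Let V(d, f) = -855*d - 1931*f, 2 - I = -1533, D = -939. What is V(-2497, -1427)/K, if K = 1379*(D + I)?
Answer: 1222618/205471 ≈ 5.9503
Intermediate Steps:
I = 1535 (I = 2 - 1*(-1533) = 2 + 1533 = 1535)
K = 821884 (K = 1379*(-939 + 1535) = 1379*596 = 821884)
V(d, f) = -1931*f - 855*d
V(-2497, -1427)/K = (-1931*(-1427) - 855*(-2497))/821884 = (2755537 + 2134935)*(1/821884) = 4890472*(1/821884) = 1222618/205471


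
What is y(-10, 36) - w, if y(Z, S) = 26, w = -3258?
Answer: 3284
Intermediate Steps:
y(-10, 36) - w = 26 - 1*(-3258) = 26 + 3258 = 3284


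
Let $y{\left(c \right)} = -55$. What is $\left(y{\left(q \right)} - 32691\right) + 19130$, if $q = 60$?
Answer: $-13616$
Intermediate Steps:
$\left(y{\left(q \right)} - 32691\right) + 19130 = \left(-55 - 32691\right) + 19130 = -32746 + 19130 = -13616$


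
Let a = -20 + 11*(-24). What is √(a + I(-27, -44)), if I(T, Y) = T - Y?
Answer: I*√267 ≈ 16.34*I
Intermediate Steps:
a = -284 (a = -20 - 264 = -284)
√(a + I(-27, -44)) = √(-284 + (-27 - 1*(-44))) = √(-284 + (-27 + 44)) = √(-284 + 17) = √(-267) = I*√267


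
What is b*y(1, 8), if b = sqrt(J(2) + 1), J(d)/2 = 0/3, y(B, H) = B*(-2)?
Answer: -2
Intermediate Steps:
y(B, H) = -2*B
J(d) = 0 (J(d) = 2*(0/3) = 2*(0*(1/3)) = 2*0 = 0)
b = 1 (b = sqrt(0 + 1) = sqrt(1) = 1)
b*y(1, 8) = 1*(-2*1) = 1*(-2) = -2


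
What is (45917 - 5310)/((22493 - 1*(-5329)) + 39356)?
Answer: 40607/67178 ≈ 0.60447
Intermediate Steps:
(45917 - 5310)/((22493 - 1*(-5329)) + 39356) = 40607/((22493 + 5329) + 39356) = 40607/(27822 + 39356) = 40607/67178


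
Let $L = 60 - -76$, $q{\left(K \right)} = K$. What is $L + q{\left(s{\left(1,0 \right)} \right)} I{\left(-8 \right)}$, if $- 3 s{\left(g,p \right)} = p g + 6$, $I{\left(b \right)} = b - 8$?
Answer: $168$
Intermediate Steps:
$I{\left(b \right)} = -8 + b$
$s{\left(g,p \right)} = -2 - \frac{g p}{3}$ ($s{\left(g,p \right)} = - \frac{p g + 6}{3} = - \frac{g p + 6}{3} = - \frac{6 + g p}{3} = -2 - \frac{g p}{3}$)
$L = 136$ ($L = 60 + 76 = 136$)
$L + q{\left(s{\left(1,0 \right)} \right)} I{\left(-8 \right)} = 136 + \left(-2 - \frac{1}{3} \cdot 0\right) \left(-8 - 8\right) = 136 + \left(-2 + 0\right) \left(-16\right) = 136 - -32 = 136 + 32 = 168$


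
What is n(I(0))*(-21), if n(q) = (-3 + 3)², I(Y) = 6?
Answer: 0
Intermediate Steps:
n(q) = 0 (n(q) = 0² = 0)
n(I(0))*(-21) = 0*(-21) = 0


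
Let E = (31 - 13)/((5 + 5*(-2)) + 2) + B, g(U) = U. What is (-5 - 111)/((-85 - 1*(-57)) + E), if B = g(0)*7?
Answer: 58/17 ≈ 3.4118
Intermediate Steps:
B = 0 (B = 0*7 = 0)
E = -6 (E = (31 - 13)/((5 + 5*(-2)) + 2) + 0 = 18/((5 - 10) + 2) + 0 = 18/(-5 + 2) + 0 = 18/(-3) + 0 = 18*(-⅓) + 0 = -6 + 0 = -6)
(-5 - 111)/((-85 - 1*(-57)) + E) = (-5 - 111)/((-85 - 1*(-57)) - 6) = -116/((-85 + 57) - 6) = -116/(-28 - 6) = -116/(-34) = -116*(-1/34) = 58/17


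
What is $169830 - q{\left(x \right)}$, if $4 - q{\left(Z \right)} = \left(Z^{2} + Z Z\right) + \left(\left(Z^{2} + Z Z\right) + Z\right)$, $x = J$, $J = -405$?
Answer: $825521$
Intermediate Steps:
$x = -405$
$q{\left(Z \right)} = 4 - Z - 4 Z^{2}$ ($q{\left(Z \right)} = 4 - \left(\left(Z^{2} + Z Z\right) + \left(\left(Z^{2} + Z Z\right) + Z\right)\right) = 4 - \left(\left(Z^{2} + Z^{2}\right) + \left(\left(Z^{2} + Z^{2}\right) + Z\right)\right) = 4 - \left(2 Z^{2} + \left(2 Z^{2} + Z\right)\right) = 4 - \left(2 Z^{2} + \left(Z + 2 Z^{2}\right)\right) = 4 - \left(Z + 4 Z^{2}\right) = 4 - Z - 4 Z^{2}$)
$169830 - q{\left(x \right)} = 169830 - \left(4 - -405 - 4 \left(-405\right)^{2}\right) = 169830 - \left(4 + 405 - 656100\right) = 169830 - -655691 = 169830 + 655691 = 825521$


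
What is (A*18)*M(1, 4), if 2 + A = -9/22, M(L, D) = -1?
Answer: 477/11 ≈ 43.364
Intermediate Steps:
A = -53/22 (A = -2 - 9/22 = -53/22 ≈ -2.4091)
(A*18)*M(1, 4) = -53/22*18*(-1) = -477/11*(-1) = 477/11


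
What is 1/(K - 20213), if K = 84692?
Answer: 1/64479 ≈ 1.5509e-5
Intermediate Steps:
1/(K - 20213) = 1/(84692 - 20213) = 1/64479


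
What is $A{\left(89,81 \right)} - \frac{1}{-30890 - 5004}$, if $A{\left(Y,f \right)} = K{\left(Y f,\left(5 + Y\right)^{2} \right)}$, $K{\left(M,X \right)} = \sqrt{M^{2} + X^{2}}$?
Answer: $\frac{1}{35894} + \sqrt{130044577} \approx 11404.0$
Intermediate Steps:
$A{\left(Y,f \right)} = \sqrt{\left(5 + Y\right)^{4} + Y^{2} f^{2}}$ ($A{\left(Y,f \right)} = \sqrt{\left(Y f\right)^{2} + \left(\left(5 + Y\right)^{2}\right)^{2}} = \sqrt{Y^{2} f^{2} + \left(5 + Y\right)^{4}} = \sqrt{\left(5 + Y\right)^{4} + Y^{2} f^{2}}$)
$A{\left(89,81 \right)} - \frac{1}{-30890 - 5004} = \sqrt{\left(5 + 89\right)^{4} + 89^{2} \cdot 81^{2}} - \frac{1}{-30890 - 5004} = \sqrt{94^{4} + 7921 \cdot 6561} - \frac{1}{-35894} = \sqrt{78074896 + 51969681} - - \frac{1}{35894} = \sqrt{130044577} + \frac{1}{35894} = \frac{1}{35894} + \sqrt{130044577}$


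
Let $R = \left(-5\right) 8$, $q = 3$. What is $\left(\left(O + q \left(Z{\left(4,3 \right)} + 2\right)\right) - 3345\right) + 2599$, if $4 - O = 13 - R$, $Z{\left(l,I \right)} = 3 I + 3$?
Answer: $-753$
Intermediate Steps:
$Z{\left(l,I \right)} = 3 + 3 I$
$R = -40$
$O = -49$ ($O = 4 - \left(13 - -40\right) = 4 - \left(13 + 40\right) = 4 - 53 = -49$)
$\left(\left(O + q \left(Z{\left(4,3 \right)} + 2\right)\right) - 3345\right) + 2599 = \left(\left(-49 + 3 \left(\left(3 + 3 \cdot 3\right) + 2\right)\right) - 3345\right) + 2599 = \left(\left(-49 + 3 \left(\left(3 + 9\right) + 2\right)\right) - 3345\right) + 2599 = \left(\left(-49 + 3 \left(12 + 2\right)\right) - 3345\right) + 2599 = \left(\left(-49 + 3 \cdot 14\right) - 3345\right) + 2599 = \left(\left(-49 + 42\right) - 3345\right) + 2599 = \left(-7 - 3345\right) + 2599 = -3352 + 2599 = -753$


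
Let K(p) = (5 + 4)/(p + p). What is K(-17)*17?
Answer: -9/2 ≈ -4.5000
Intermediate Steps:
K(p) = 9/(2*p) (K(p) = 9/((2*p)) = 9*(1/(2*p)) = 9/(2*p))
K(-17)*17 = ((9/2)/(-17))*17 = ((9/2)*(-1/17))*17 = -9/34*17 = -9/2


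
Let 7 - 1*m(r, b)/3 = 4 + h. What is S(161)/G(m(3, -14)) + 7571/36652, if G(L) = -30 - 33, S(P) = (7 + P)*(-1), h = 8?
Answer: 315929/109956 ≈ 2.8732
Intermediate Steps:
S(P) = -7 - P
m(r, b) = -15 (m(r, b) = 21 - 3*(4 + 8) = 21 - 3*12 = 21 - 36 = -15)
G(L) = -63
S(161)/G(m(3, -14)) + 7571/36652 = (-7 - 1*161)/(-63) + 7571/36652 = (-7 - 161)*(-1/63) + 7571*(1/36652) = -168*(-1/63) + 7571/36652 = 8/3 + 7571/36652 = 315929/109956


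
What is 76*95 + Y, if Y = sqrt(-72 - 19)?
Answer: 7220 + I*sqrt(91) ≈ 7220.0 + 9.5394*I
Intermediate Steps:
Y = I*sqrt(91) (Y = sqrt(-91) = I*sqrt(91) ≈ 9.5394*I)
76*95 + Y = 76*95 + I*sqrt(91) = 7220 + I*sqrt(91)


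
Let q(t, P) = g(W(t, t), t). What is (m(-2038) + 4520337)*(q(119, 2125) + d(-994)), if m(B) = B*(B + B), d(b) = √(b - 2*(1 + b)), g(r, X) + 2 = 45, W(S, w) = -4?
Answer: 551570675 + 51308900*√62 ≈ 9.5558e+8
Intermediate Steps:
g(r, X) = 43 (g(r, X) = -2 + 45 = 43)
d(b) = √(-2 - b) (d(b) = √(b + (-2 - 2*b)) = √(-2 - b))
q(t, P) = 43
m(B) = 2*B² (m(B) = B*(2*B) = 2*B²)
(m(-2038) + 4520337)*(q(119, 2125) + d(-994)) = (2*(-2038)² + 4520337)*(43 + √(-2 - 1*(-994))) = (2*4153444 + 4520337)*(43 + √(-2 + 994)) = (8306888 + 4520337)*(43 + √992) = 12827225*(43 + 4*√62) = 551570675 + 51308900*√62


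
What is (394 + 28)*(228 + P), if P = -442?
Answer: -90308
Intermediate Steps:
(394 + 28)*(228 + P) = (394 + 28)*(228 - 442) = 422*(-214) = -90308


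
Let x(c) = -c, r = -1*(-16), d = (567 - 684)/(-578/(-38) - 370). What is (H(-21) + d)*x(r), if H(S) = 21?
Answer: -255616/749 ≈ -341.28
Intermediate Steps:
d = 247/749 (d = -117/(-578*(-1/38) - 370) = -117/(289/19 - 370) = -117/(-6741/19) = -117*(-19/6741) = 247/749 ≈ 0.32977)
r = 16
(H(-21) + d)*x(r) = (21 + 247/749)*(-1*16) = (15976/749)*(-16) = -255616/749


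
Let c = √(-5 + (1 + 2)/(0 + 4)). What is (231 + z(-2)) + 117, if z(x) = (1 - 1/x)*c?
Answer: 348 + 3*I*√17/4 ≈ 348.0 + 3.0923*I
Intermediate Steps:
c = I*√17/2 (c = √(-5 + 3/4) = √(-5 + 3*(¼)) = √(-5 + ¾) = √(-17/4) = I*√17/2 ≈ 2.0616*I)
z(x) = I*√17*(1 - 1/x)/2 (z(x) = (1 - 1/x)*(I*√17/2) = I*√17*(1 - 1/x)/2)
(231 + z(-2)) + 117 = (231 + (½)*I*√17*(-1 - 2)/(-2)) + 117 = (231 + (½)*I*√17*(-½)*(-3)) + 117 = (231 + 3*I*√17/4) + 117 = 348 + 3*I*√17/4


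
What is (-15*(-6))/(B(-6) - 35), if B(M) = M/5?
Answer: -450/181 ≈ -2.4862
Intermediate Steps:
B(M) = M/5 (B(M) = M*(⅕) = M/5)
(-15*(-6))/(B(-6) - 35) = (-15*(-6))/((⅕)*(-6) - 35) = 90/(-6/5 - 35) = 90/(-181/5) = 90*(-5/181) = -450/181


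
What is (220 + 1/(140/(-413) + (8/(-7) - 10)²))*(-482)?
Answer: -18980584251/178988 ≈ -1.0604e+5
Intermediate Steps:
(220 + 1/(140/(-413) + (8/(-7) - 10)²))*(-482) = (220 + 1/(140*(-1/413) + (8*(-⅐) - 10)²))*(-482) = (220 + 1/(-20/59 + (-8/7 - 10)²))*(-482) = (220 + 1/(-20/59 + (-78/7)²))*(-482) = (220 + 1/(-20/59 + 6084/49))*(-482) = (220 + 1/(357976/2891))*(-482) = (220 + 2891/357976)*(-482) = (78757611/357976)*(-482) = -18980584251/178988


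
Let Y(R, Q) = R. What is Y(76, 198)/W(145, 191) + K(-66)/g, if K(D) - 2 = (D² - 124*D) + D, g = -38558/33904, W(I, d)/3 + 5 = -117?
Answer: -2977229186/271389 ≈ -10970.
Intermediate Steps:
W(I, d) = -366 (W(I, d) = -15 + 3*(-117) = -15 - 351 = -366)
g = -1483/1304 (g = -38558*1/33904 = -1483/1304 ≈ -1.1373)
K(D) = 2 + D² - 123*D (K(D) = 2 + ((D² - 124*D) + D) = 2 + (D² - 123*D) = 2 + D² - 123*D)
Y(76, 198)/W(145, 191) + K(-66)/g = 76/(-366) + (2 + (-66)² - 123*(-66))/(-1483/1304) = 76*(-1/366) + (2 + 4356 + 8118)*(-1304/1483) = -38/183 + 12476*(-1304/1483) = -38/183 - 16268704/1483 = -2977229186/271389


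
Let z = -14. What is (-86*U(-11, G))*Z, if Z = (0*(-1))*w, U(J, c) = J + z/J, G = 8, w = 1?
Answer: 0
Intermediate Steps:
U(J, c) = J - 14/J
Z = 0 (Z = (0*(-1))*1 = 0*1 = 0)
(-86*U(-11, G))*Z = -86*(-11 - 14/(-11))*0 = -86*(-11 - 14*(-1/11))*0 = -86*(-11 + 14/11)*0 = -86*(-107/11)*0 = (9202/11)*0 = 0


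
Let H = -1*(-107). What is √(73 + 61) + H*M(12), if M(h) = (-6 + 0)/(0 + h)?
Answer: -107/2 + √134 ≈ -41.924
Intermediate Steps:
M(h) = -6/h
H = 107
√(73 + 61) + H*M(12) = √(73 + 61) + 107*(-6/12) = √134 + 107*(-6*1/12) = √134 + 107*(-½) = √134 - 107/2 = -107/2 + √134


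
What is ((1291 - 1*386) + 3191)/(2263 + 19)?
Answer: 2048/1141 ≈ 1.7949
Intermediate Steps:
((1291 - 1*386) + 3191)/(2263 + 19) = ((1291 - 386) + 3191)/2282 = (905 + 3191)*(1/2282) = 4096*(1/2282) = 2048/1141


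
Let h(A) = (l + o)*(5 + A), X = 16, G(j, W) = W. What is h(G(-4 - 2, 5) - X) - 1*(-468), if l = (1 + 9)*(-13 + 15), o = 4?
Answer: 324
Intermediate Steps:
l = 20 (l = 10*2 = 20)
h(A) = 120 + 24*A (h(A) = (20 + 4)*(5 + A) = 24*(5 + A) = 120 + 24*A)
h(G(-4 - 2, 5) - X) - 1*(-468) = (120 + 24*(5 - 1*16)) - 1*(-468) = (120 + 24*(5 - 16)) + 468 = (120 + 24*(-11)) + 468 = (120 - 264) + 468 = -144 + 468 = 324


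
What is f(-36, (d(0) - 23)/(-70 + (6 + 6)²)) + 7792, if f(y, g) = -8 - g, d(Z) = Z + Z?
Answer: 576039/74 ≈ 7784.3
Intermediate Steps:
d(Z) = 2*Z
f(-36, (d(0) - 23)/(-70 + (6 + 6)²)) + 7792 = (-8 - (2*0 - 23)/(-70 + (6 + 6)²)) + 7792 = (-8 - (0 - 23)/(-70 + 12²)) + 7792 = (-8 - (-23)/(-70 + 144)) + 7792 = (-8 - (-23)/74) + 7792 = (-8 - 1*(-23/74)) + 7792 = (-8 + 23/74) + 7792 = -569/74 + 7792 = 576039/74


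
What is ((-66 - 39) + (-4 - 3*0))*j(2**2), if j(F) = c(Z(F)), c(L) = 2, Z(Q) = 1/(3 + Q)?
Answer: -218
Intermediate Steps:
j(F) = 2
((-66 - 39) + (-4 - 3*0))*j(2**2) = ((-66 - 39) + (-4 - 3*0))*2 = (-105 + (-4 + 0))*2 = (-105 - 4)*2 = -109*2 = -218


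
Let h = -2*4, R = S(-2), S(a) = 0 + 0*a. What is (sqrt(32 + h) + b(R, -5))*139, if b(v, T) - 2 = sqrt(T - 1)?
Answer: 278 + 139*sqrt(6)*(2 + I) ≈ 958.96 + 340.48*I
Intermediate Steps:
S(a) = 0 (S(a) = 0 + 0 = 0)
R = 0
b(v, T) = 2 + sqrt(-1 + T) (b(v, T) = 2 + sqrt(T - 1) = 2 + sqrt(-1 + T))
h = -8
(sqrt(32 + h) + b(R, -5))*139 = (sqrt(32 - 8) + (2 + sqrt(-1 - 5)))*139 = (sqrt(24) + (2 + sqrt(-6)))*139 = (2*sqrt(6) + (2 + I*sqrt(6)))*139 = (2 + 2*sqrt(6) + I*sqrt(6))*139 = 278 + 278*sqrt(6) + 139*I*sqrt(6)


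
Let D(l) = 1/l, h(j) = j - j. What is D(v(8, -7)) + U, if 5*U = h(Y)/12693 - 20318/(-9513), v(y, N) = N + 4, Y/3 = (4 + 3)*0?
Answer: 4463/47565 ≈ 0.093830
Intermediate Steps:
Y = 0 (Y = 3*((4 + 3)*0) = 3*(7*0) = 3*0 = 0)
v(y, N) = 4 + N
h(j) = 0
U = 20318/47565 (U = (0/12693 - 20318/(-9513))/5 = (0*(1/12693) - 20318*(-1/9513))/5 = (0 + 20318/9513)/5 = (⅕)*(20318/9513) = 20318/47565 ≈ 0.42716)
D(v(8, -7)) + U = 1/(4 - 7) + 20318/47565 = 1/(-3) + 20318/47565 = -⅓ + 20318/47565 = 4463/47565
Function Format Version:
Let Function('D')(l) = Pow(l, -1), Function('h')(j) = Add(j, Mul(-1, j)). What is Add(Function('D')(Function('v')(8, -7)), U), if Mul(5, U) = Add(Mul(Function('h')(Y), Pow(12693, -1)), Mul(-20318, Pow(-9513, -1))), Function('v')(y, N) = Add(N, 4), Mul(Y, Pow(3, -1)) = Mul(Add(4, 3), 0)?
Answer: Rational(4463, 47565) ≈ 0.093830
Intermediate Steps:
Y = 0 (Y = Mul(3, Mul(Add(4, 3), 0)) = Mul(3, Mul(7, 0)) = Mul(3, 0) = 0)
Function('v')(y, N) = Add(4, N)
Function('h')(j) = 0
U = Rational(20318, 47565) (U = Mul(Rational(1, 5), Add(Mul(0, Pow(12693, -1)), Mul(-20318, Pow(-9513, -1)))) = Mul(Rational(1, 5), Add(Mul(0, Rational(1, 12693)), Mul(-20318, Rational(-1, 9513)))) = Mul(Rational(1, 5), Add(0, Rational(20318, 9513))) = Mul(Rational(1, 5), Rational(20318, 9513)) = Rational(20318, 47565) ≈ 0.42716)
Add(Function('D')(Function('v')(8, -7)), U) = Add(Pow(Add(4, -7), -1), Rational(20318, 47565)) = Add(Pow(-3, -1), Rational(20318, 47565)) = Add(Rational(-1, 3), Rational(20318, 47565)) = Rational(4463, 47565)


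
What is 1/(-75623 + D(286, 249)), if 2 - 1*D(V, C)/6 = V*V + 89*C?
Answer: -1/699353 ≈ -1.4299e-6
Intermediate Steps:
D(V, C) = 12 - 534*C - 6*V**2 (D(V, C) = 12 - 6*(V*V + 89*C) = 12 - 6*(V**2 + 89*C) = 12 + (-534*C - 6*V**2) = 12 - 534*C - 6*V**2)
1/(-75623 + D(286, 249)) = 1/(-75623 + (12 - 534*249 - 6*286**2)) = 1/(-75623 + (12 - 132966 - 6*81796)) = 1/(-75623 + (12 - 132966 - 490776)) = 1/(-75623 - 623730) = 1/(-699353) = -1/699353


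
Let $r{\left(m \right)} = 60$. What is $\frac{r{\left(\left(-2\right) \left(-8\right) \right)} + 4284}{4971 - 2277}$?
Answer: $\frac{724}{449} \approx 1.6125$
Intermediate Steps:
$\frac{r{\left(\left(-2\right) \left(-8\right) \right)} + 4284}{4971 - 2277} = \frac{60 + 4284}{4971 - 2277} = \frac{4344}{2694} = 4344 \cdot \frac{1}{2694} = \frac{724}{449}$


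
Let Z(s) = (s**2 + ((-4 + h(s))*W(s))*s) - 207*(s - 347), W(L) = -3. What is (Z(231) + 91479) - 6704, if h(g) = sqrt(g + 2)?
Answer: 164920 - 693*sqrt(233) ≈ 1.5434e+5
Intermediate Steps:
h(g) = sqrt(2 + g)
Z(s) = 71829 + s**2 - 207*s + s*(12 - 3*sqrt(2 + s)) (Z(s) = (s**2 + ((-4 + sqrt(2 + s))*(-3))*s) - 207*(s - 347) = (s**2 + (12 - 3*sqrt(2 + s))*s) - 207*(-347 + s) = (s**2 + s*(12 - 3*sqrt(2 + s))) + (71829 - 207*s) = 71829 + s**2 - 207*s + s*(12 - 3*sqrt(2 + s)))
(Z(231) + 91479) - 6704 = ((71829 + 231**2 - 195*231 - 3*231*sqrt(2 + 231)) + 91479) - 6704 = ((71829 + 53361 - 45045 - 3*231*sqrt(233)) + 91479) - 6704 = ((71829 + 53361 - 45045 - 693*sqrt(233)) + 91479) - 6704 = ((80145 - 693*sqrt(233)) + 91479) - 6704 = (171624 - 693*sqrt(233)) - 6704 = 164920 - 693*sqrt(233)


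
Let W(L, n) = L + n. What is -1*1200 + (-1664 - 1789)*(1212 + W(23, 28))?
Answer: -4362339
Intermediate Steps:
-1*1200 + (-1664 - 1789)*(1212 + W(23, 28)) = -1*1200 + (-1664 - 1789)*(1212 + (23 + 28)) = -1200 - 3453*(1212 + 51) = -1200 - 3453*1263 = -1200 - 4361139 = -4362339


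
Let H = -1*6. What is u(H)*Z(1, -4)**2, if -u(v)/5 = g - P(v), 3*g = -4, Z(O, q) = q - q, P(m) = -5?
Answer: 0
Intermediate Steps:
Z(O, q) = 0
g = -4/3 (g = (1/3)*(-4) = -4/3 ≈ -1.3333)
H = -6
u(v) = -55/3 (u(v) = -5*(-4/3 - 1*(-5)) = -5*(-4/3 + 5) = -5*11/3 = -55/3)
u(H)*Z(1, -4)**2 = -55/3*0**2 = -55/3*0 = 0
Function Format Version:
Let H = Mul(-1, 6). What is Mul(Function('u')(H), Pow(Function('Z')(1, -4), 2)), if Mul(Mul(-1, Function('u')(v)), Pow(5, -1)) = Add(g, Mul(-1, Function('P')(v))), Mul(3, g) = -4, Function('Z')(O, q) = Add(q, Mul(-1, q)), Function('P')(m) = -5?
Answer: 0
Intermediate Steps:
Function('Z')(O, q) = 0
g = Rational(-4, 3) (g = Mul(Rational(1, 3), -4) = Rational(-4, 3) ≈ -1.3333)
H = -6
Function('u')(v) = Rational(-55, 3) (Function('u')(v) = Mul(-5, Add(Rational(-4, 3), Mul(-1, -5))) = Mul(-5, Add(Rational(-4, 3), 5)) = Mul(-5, Rational(11, 3)) = Rational(-55, 3))
Mul(Function('u')(H), Pow(Function('Z')(1, -4), 2)) = Mul(Rational(-55, 3), Pow(0, 2)) = Mul(Rational(-55, 3), 0) = 0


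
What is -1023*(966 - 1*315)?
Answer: -665973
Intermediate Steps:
-1023*(966 - 1*315) = -1023*(966 - 315) = -1023*651 = -665973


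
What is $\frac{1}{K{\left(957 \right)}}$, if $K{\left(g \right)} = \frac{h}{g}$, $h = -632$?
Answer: $- \frac{957}{632} \approx -1.5142$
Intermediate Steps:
$K{\left(g \right)} = - \frac{632}{g}$
$\frac{1}{K{\left(957 \right)}} = \frac{1}{\left(-632\right) \frac{1}{957}} = \frac{1}{- \frac{632}{957}} = - \frac{957}{632}$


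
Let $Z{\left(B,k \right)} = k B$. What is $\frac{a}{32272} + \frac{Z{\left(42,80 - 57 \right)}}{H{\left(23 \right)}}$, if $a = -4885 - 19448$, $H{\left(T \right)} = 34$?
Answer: $\frac{15173715}{548624} \approx 27.658$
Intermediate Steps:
$a = -24333$
$Z{\left(B,k \right)} = B k$
$\frac{a}{32272} + \frac{Z{\left(42,80 - 57 \right)}}{H{\left(23 \right)}} = - \frac{24333}{32272} + \frac{42 \left(80 - 57\right)}{34} = \left(-24333\right) \frac{1}{32272} + 42 \left(80 - 57\right) \frac{1}{34} = - \frac{24333}{32272} + 42 \cdot 23 \cdot \frac{1}{34} = - \frac{24333}{32272} + 966 \cdot \frac{1}{34} = - \frac{24333}{32272} + \frac{483}{17} = \frac{15173715}{548624}$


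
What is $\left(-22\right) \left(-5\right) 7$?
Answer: $770$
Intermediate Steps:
$\left(-22\right) \left(-5\right) 7 = 110 \cdot 7 = 770$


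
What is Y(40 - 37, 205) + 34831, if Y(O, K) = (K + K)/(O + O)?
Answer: 104698/3 ≈ 34899.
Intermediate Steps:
Y(O, K) = K/O (Y(O, K) = (2*K)/((2*O)) = (2*K)*(1/(2*O)) = K/O)
Y(40 - 37, 205) + 34831 = 205/(40 - 37) + 34831 = 205/3 + 34831 = 104698/3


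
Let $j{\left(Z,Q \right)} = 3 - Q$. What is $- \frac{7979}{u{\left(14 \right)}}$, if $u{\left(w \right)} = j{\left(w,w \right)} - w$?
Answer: $\frac{7979}{25} \approx 319.16$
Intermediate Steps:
$u{\left(w \right)} = 3 - 2 w$ ($u{\left(w \right)} = \left(3 - w\right) - w = 3 - 2 w$)
$- \frac{7979}{u{\left(14 \right)}} = - \frac{7979}{3 - 28} = - \frac{7979}{-25} = \left(-7979\right) \left(- \frac{1}{25}\right) = \frac{7979}{25}$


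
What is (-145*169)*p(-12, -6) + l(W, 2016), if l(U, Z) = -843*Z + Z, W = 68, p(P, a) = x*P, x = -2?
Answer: -2285592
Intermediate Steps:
p(P, a) = -2*P
l(U, Z) = -842*Z
(-145*169)*p(-12, -6) + l(W, 2016) = (-145*169)*(-2*(-12)) - 842*2016 = -24505*24 - 1697472 = -588120 - 1697472 = -2285592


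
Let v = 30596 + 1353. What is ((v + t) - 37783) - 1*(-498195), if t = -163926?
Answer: 328435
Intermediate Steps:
v = 31949
((v + t) - 37783) - 1*(-498195) = ((31949 - 163926) - 37783) - 1*(-498195) = (-131977 - 37783) + 498195 = -169760 + 498195 = 328435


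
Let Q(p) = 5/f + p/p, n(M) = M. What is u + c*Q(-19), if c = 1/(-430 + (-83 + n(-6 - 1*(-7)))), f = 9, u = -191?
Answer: -440071/2304 ≈ -191.00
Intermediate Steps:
Q(p) = 14/9 (Q(p) = 5/9 + p/p = 5*(⅑) + 1 = 5/9 + 1 = 14/9)
c = -1/512 (c = 1/(-430 + (-83 + (-6 - 1*(-7)))) = 1/(-430 + (-83 + (-6 + 7))) = 1/(-430 + (-83 + 1)) = 1/(-430 - 82) = 1/(-512) = -1/512 ≈ -0.0019531)
u + c*Q(-19) = -191 - 1/512*14/9 = -191 - 7/2304 = -440071/2304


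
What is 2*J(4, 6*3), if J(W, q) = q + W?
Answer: 44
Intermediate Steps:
J(W, q) = W + q
2*J(4, 6*3) = 2*(4 + 6*3) = 2*(4 + 18) = 2*22 = 44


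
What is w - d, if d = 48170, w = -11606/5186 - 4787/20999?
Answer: -2623010375078/54450407 ≈ -48172.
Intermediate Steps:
w = -134269888/54450407 (w = -11606*1/5186 - 4787*1/20999 = -5803/2593 - 4787/20999 = -134269888/54450407 ≈ -2.4659)
w - d = -134269888/54450407 - 1*48170 = -134269888/54450407 - 48170 = -2623010375078/54450407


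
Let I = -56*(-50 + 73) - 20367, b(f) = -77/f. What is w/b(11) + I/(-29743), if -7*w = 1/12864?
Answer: 278570527/382613952 ≈ 0.72807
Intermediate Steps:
w = -1/90048 (w = -⅐/12864 = -⅐*1/12864 = -1/90048 ≈ -1.1105e-5)
I = -21655 (I = -56*23 - 20367 = -1288 - 20367 = -21655)
w/b(11) + I/(-29743) = -1/(90048*((-77/11))) - 21655/(-29743) = -1/(90048*((-77*1/11))) - 21655*(-1/29743) = -1/90048/(-7) + 21655/29743 = -1/90048*(-⅐) + 21655/29743 = 1/630336 + 21655/29743 = 278570527/382613952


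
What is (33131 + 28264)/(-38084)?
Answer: -61395/38084 ≈ -1.6121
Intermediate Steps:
(33131 + 28264)/(-38084) = 61395*(-1/38084) = -61395/38084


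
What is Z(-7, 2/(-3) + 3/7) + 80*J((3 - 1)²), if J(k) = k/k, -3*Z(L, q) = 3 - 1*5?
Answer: 242/3 ≈ 80.667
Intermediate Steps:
Z(L, q) = ⅔ (Z(L, q) = -(3 - 1*5)/3 = -(3 - 5)/3 = -⅓*(-2) = ⅔)
J(k) = 1
Z(-7, 2/(-3) + 3/7) + 80*J((3 - 1)²) = ⅔ + 80*1 = ⅔ + 80 = 242/3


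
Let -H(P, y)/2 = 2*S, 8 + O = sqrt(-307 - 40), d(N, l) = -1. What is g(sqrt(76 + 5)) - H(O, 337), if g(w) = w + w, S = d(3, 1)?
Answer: 14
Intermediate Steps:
S = -1
O = -8 + I*sqrt(347) (O = -8 + sqrt(-307 - 40) = -8 + sqrt(-347) = -8 + I*sqrt(347) ≈ -8.0 + 18.628*I)
H(P, y) = 4 (H(P, y) = -4*(-1) = -2*(-2) = 4)
g(w) = 2*w
g(sqrt(76 + 5)) - H(O, 337) = 2*sqrt(76 + 5) - 1*4 = 2*sqrt(81) - 4 = 2*9 - 4 = 18 - 4 = 14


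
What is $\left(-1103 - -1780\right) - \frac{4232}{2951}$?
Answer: $\frac{1993595}{2951} \approx 675.57$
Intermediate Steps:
$\left(-1103 - -1780\right) - \frac{4232}{2951} = \left(-1103 + 1780\right) - \frac{4232}{2951} = 677 - \frac{4232}{2951} = \frac{1993595}{2951}$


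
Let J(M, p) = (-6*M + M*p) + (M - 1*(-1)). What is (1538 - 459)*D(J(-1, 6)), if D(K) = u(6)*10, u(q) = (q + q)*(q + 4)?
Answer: 1294800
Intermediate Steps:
J(M, p) = 1 - 5*M + M*p (J(M, p) = (-6*M + M*p) + (M + 1) = (-6*M + M*p) + (1 + M) = 1 - 5*M + M*p)
u(q) = 2*q*(4 + q) (u(q) = (2*q)*(4 + q) = 2*q*(4 + q))
D(K) = 1200 (D(K) = (2*6*(4 + 6))*10 = (2*6*10)*10 = 120*10 = 1200)
(1538 - 459)*D(J(-1, 6)) = (1538 - 459)*1200 = 1079*1200 = 1294800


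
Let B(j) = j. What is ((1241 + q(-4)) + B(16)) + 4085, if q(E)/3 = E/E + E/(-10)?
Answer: 26731/5 ≈ 5346.2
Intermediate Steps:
q(E) = 3 - 3*E/10 (q(E) = 3*(E/E + E/(-10)) = 3*(1 + E*(-⅒)) = 3*(1 - E/10) = 3 - 3*E/10)
((1241 + q(-4)) + B(16)) + 4085 = ((1241 + (3 - 3/10*(-4))) + 16) + 4085 = ((1241 + (3 + 6/5)) + 16) + 4085 = ((1241 + 21/5) + 16) + 4085 = (6226/5 + 16) + 4085 = 6306/5 + 4085 = 26731/5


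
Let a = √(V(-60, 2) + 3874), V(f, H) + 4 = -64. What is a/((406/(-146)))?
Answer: -73*√3806/203 ≈ -22.185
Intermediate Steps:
V(f, H) = -68 (V(f, H) = -4 - 64 = -68)
a = √3806 (a = √(-68 + 3874) = √3806 ≈ 61.693)
a/((406/(-146))) = √3806/((406/(-146))) = √3806/((406*(-1/146))) = √3806/(-203/73) = √3806*(-73/203) = -73*√3806/203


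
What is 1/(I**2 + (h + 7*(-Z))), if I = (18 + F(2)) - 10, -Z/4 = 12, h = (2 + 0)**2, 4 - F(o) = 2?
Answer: 1/440 ≈ 0.0022727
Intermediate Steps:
F(o) = 2 (F(o) = 4 - 1*2 = 4 - 2 = 2)
h = 4 (h = 2**2 = 4)
Z = -48 (Z = -4*12 = -48)
I = 10 (I = (18 + 2) - 10 = 20 - 10 = 10)
1/(I**2 + (h + 7*(-Z))) = 1/(10**2 + (4 + 7*(-1*(-48)))) = 1/(100 + (4 + 7*48)) = 1/(100 + (4 + 336)) = 1/(100 + 340) = 1/440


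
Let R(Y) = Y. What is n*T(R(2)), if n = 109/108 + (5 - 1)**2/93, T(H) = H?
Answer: 3955/1674 ≈ 2.3626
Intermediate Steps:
n = 3955/3348 (n = 109*(1/108) + 4**2*(1/93) = 109/108 + 16*(1/93) = 109/108 + 16/93 = 3955/3348 ≈ 1.1813)
n*T(R(2)) = (3955/3348)*2 = 3955/1674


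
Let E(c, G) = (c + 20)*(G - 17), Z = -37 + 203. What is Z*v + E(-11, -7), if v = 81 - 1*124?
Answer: -7354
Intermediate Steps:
v = -43 (v = 81 - 124 = -43)
Z = 166
E(c, G) = (-17 + G)*(20 + c) (E(c, G) = (20 + c)*(-17 + G) = (-17 + G)*(20 + c))
Z*v + E(-11, -7) = 166*(-43) + (-340 - 17*(-11) + 20*(-7) - 7*(-11)) = -7138 + (-340 + 187 - 140 + 77) = -7138 - 216 = -7354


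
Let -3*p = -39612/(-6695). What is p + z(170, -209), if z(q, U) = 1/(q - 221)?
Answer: -680099/341445 ≈ -1.9918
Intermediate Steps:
z(q, U) = 1/(-221 + q)
p = -13204/6695 (p = -(-13204)/(-6695) = -(-13204)*(-1)/6695 = -⅓*39612/6695 = -13204/6695 ≈ -1.9722)
p + z(170, -209) = -13204/6695 + 1/(-221 + 170) = -13204/6695 + 1/(-51) = -13204/6695 - 1/51 = -680099/341445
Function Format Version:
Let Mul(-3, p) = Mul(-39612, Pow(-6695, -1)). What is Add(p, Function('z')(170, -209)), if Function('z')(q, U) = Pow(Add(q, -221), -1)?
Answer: Rational(-680099, 341445) ≈ -1.9918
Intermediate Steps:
Function('z')(q, U) = Pow(Add(-221, q), -1)
p = Rational(-13204, 6695) (p = Mul(Rational(-1, 3), Mul(-39612, Pow(-6695, -1))) = Mul(Rational(-1, 3), Mul(-39612, Rational(-1, 6695))) = Mul(Rational(-1, 3), Rational(39612, 6695)) = Rational(-13204, 6695) ≈ -1.9722)
Add(p, Function('z')(170, -209)) = Add(Rational(-13204, 6695), Pow(Add(-221, 170), -1)) = Add(Rational(-13204, 6695), Pow(-51, -1)) = Add(Rational(-13204, 6695), Rational(-1, 51)) = Rational(-680099, 341445)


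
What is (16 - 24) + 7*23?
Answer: 153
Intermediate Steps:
(16 - 24) + 7*23 = -8 + 161 = 153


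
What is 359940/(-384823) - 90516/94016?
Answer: -17168189427/9044879792 ≈ -1.8981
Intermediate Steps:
359940/(-384823) - 90516/94016 = 359940*(-1/384823) - 90516*1/94016 = -359940/384823 - 22629/23504 = -17168189427/9044879792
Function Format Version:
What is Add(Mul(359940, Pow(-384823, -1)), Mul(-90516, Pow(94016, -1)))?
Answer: Rational(-17168189427, 9044879792) ≈ -1.8981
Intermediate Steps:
Add(Mul(359940, Pow(-384823, -1)), Mul(-90516, Pow(94016, -1))) = Add(Mul(359940, Rational(-1, 384823)), Mul(-90516, Rational(1, 94016))) = Add(Rational(-359940, 384823), Rational(-22629, 23504)) = Rational(-17168189427, 9044879792)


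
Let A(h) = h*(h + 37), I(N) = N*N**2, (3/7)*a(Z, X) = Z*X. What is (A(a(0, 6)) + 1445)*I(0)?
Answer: 0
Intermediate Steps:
a(Z, X) = 7*X*Z/3 (a(Z, X) = 7*(Z*X)/3 = 7*(X*Z)/3 = 7*X*Z/3)
I(N) = N**3
A(h) = h*(37 + h)
(A(a(0, 6)) + 1445)*I(0) = (((7/3)*6*0)*(37 + (7/3)*6*0) + 1445)*0**3 = (0*(37 + 0) + 1445)*0 = (0*37 + 1445)*0 = (0 + 1445)*0 = 1445*0 = 0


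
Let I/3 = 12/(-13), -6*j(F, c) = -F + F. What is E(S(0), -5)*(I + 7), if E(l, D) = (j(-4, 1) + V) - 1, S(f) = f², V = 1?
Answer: 0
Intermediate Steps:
j(F, c) = 0 (j(F, c) = -(-F + F)/6 = -⅙*0 = 0)
I = -36/13 (I = 3*(12/(-13)) = 3*(12*(-1/13)) = 3*(-12/13) = -36/13 ≈ -2.7692)
E(l, D) = 0 (E(l, D) = (0 + 1) - 1 = 1 - 1 = 0)
E(S(0), -5)*(I + 7) = 0*(-36/13 + 7) = 0*(55/13) = 0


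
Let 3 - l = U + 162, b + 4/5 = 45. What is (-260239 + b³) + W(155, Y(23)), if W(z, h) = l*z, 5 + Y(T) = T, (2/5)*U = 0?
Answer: -24816639/125 ≈ -1.9853e+5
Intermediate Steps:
U = 0 (U = (5/2)*0 = 0)
Y(T) = -5 + T
b = 221/5 (b = -⅘ + 45 = 221/5 ≈ 44.200)
l = -159 (l = 3 - (0 + 162) = 3 - 1*162 = 3 - 162 = -159)
W(z, h) = -159*z
(-260239 + b³) + W(155, Y(23)) = (-260239 + (221/5)³) - 159*155 = (-260239 + 10793861/125) - 24645 = -21736014/125 - 24645 = -24816639/125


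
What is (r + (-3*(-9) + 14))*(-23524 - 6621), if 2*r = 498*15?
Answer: -113827520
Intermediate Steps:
r = 3735 (r = (498*15)/2 = (½)*7470 = 3735)
(r + (-3*(-9) + 14))*(-23524 - 6621) = (3735 + (-3*(-9) + 14))*(-23524 - 6621) = (3735 + (27 + 14))*(-30145) = (3735 + 41)*(-30145) = 3776*(-30145) = -113827520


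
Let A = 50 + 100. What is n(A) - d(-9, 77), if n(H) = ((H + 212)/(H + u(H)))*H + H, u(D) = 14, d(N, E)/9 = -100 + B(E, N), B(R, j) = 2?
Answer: 55887/41 ≈ 1363.1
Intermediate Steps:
d(N, E) = -882 (d(N, E) = 9*(-100 + 2) = 9*(-98) = -882)
A = 150
n(H) = H + H*(212 + H)/(14 + H) (n(H) = ((H + 212)/(H + 14))*H + H = ((212 + H)/(14 + H))*H + H = H*(212 + H)/(14 + H) + H = H + H*(212 + H)/(14 + H))
n(A) - d(-9, 77) = 2*150*(113 + 150)/(14 + 150) - 1*(-882) = 2*150*263/164 + 882 = 2*150*(1/164)*263 + 882 = 19725/41 + 882 = 55887/41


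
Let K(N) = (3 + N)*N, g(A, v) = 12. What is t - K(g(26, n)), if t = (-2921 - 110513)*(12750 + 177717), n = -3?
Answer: -21605433858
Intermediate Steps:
K(N) = N*(3 + N)
t = -21605433678 (t = -113434*190467 = -21605433678)
t - K(g(26, n)) = -21605433678 - 12*(3 + 12) = -21605433678 - 12*15 = -21605433678 - 1*180 = -21605433678 - 180 = -21605433858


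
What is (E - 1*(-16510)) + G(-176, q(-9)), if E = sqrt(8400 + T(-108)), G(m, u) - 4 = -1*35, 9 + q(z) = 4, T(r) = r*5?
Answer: 16479 + 2*sqrt(1965) ≈ 16568.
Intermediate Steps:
T(r) = 5*r
q(z) = -5 (q(z) = -9 + 4 = -5)
G(m, u) = -31 (G(m, u) = 4 - 1*35 = 4 - 35 = -31)
E = 2*sqrt(1965) (E = sqrt(8400 + 5*(-108)) = sqrt(8400 - 540) = sqrt(7860) = 2*sqrt(1965) ≈ 88.657)
(E - 1*(-16510)) + G(-176, q(-9)) = (2*sqrt(1965) - 1*(-16510)) - 31 = (2*sqrt(1965) + 16510) - 31 = (16510 + 2*sqrt(1965)) - 31 = 16479 + 2*sqrt(1965)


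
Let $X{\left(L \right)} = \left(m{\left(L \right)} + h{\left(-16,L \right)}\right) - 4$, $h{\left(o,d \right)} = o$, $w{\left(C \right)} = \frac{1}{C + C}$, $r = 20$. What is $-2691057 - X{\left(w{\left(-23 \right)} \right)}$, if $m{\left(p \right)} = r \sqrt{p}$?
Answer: $-2691037 - \frac{10 i \sqrt{46}}{23} \approx -2.691 \cdot 10^{6} - 2.9488 i$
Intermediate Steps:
$w{\left(C \right)} = \frac{1}{2 C}$
$m{\left(p \right)} = 20 \sqrt{p}$
$X{\left(L \right)} = -20 + 20 \sqrt{L}$ ($X{\left(L \right)} = \left(20 \sqrt{L} - 16\right) - 4 = \left(-16 + 20 \sqrt{L}\right) - 4 = -20 + 20 \sqrt{L}$)
$-2691057 - X{\left(w{\left(-23 \right)} \right)} = -2691057 - \left(-20 + 20 \sqrt{\frac{1}{2 \left(-23\right)}}\right) = -2691057 - \left(-20 + 20 \sqrt{\frac{1}{2} \left(- \frac{1}{23}\right)}\right) = -2691057 - \left(-20 + 20 \sqrt{- \frac{1}{46}}\right) = -2691057 - \left(-20 + 20 \frac{i \sqrt{46}}{46}\right) = -2691057 - \left(-20 + \frac{10 i \sqrt{46}}{23}\right) = -2691057 + \left(20 - \frac{10 i \sqrt{46}}{23}\right) = -2691037 - \frac{10 i \sqrt{46}}{23}$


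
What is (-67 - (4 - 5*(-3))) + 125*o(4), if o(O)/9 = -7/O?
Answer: -8219/4 ≈ -2054.8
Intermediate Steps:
o(O) = -63/O (o(O) = 9*(-7/O) = -63/O)
(-67 - (4 - 5*(-3))) + 125*o(4) = (-67 - (4 - 5*(-3))) + 125*(-63/4) = (-67 - (4 + 15)) + 125*(-63*¼) = (-67 - 1*19) + 125*(-63/4) = (-67 - 19) - 7875/4 = -86 - 7875/4 = -8219/4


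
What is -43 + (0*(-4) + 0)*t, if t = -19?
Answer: -43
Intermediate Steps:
-43 + (0*(-4) + 0)*t = -43 + (0*(-4) + 0)*(-19) = -43 + (0 + 0)*(-19) = -43 + 0*(-19) = -43 + 0 = -43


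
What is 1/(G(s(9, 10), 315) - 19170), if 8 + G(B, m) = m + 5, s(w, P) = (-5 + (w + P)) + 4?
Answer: -1/18858 ≈ -5.3028e-5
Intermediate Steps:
s(w, P) = -1 + P + w (s(w, P) = (-5 + (P + w)) + 4 = (-5 + P + w) + 4 = -1 + P + w)
G(B, m) = -3 + m (G(B, m) = -8 + (m + 5) = -8 + (5 + m) = -3 + m)
1/(G(s(9, 10), 315) - 19170) = 1/((-3 + 315) - 19170) = 1/(312 - 19170) = 1/(-18858) = -1/18858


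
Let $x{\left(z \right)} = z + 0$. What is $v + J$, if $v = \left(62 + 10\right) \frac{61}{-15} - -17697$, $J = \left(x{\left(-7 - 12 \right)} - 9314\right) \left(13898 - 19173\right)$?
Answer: $\frac{246244896}{5} \approx 4.9249 \cdot 10^{7}$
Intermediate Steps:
$x{\left(z \right)} = z$
$J = 49231575$ ($J = \left(\left(-7 - 12\right) - 9314\right) \left(13898 - 19173\right) = \left(\left(-7 - 12\right) - 9314\right) \left(-5275\right) = \left(-19 - 9314\right) \left(-5275\right) = \left(-9333\right) \left(-5275\right) = 49231575$)
$v = \frac{87021}{5}$ ($v = 72 \cdot 61 \left(- \frac{1}{15}\right) + 17697 = 72 \left(- \frac{61}{15}\right) + 17697 = - \frac{1464}{5} + 17697 = \frac{87021}{5} \approx 17404.0$)
$v + J = \frac{87021}{5} + 49231575 = \frac{246244896}{5}$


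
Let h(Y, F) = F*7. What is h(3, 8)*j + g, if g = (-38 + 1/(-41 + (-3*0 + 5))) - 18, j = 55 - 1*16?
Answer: 76607/36 ≈ 2128.0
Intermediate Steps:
h(Y, F) = 7*F
j = 39 (j = 55 - 16 = 39)
g = -2017/36 (g = (-38 + 1/(-41 + (0 + 5))) - 18 = (-38 + 1/(-41 + 5)) - 18 = (-38 + 1/(-36)) - 18 = (-38 - 1/36) - 18 = -1369/36 - 18 = -2017/36 ≈ -56.028)
h(3, 8)*j + g = (7*8)*39 - 2017/36 = 56*39 - 2017/36 = 2184 - 2017/36 = 76607/36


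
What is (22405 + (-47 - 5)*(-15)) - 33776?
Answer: -10591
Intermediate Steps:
(22405 + (-47 - 5)*(-15)) - 33776 = (22405 - 52*(-15)) - 33776 = (22405 + 780) - 33776 = 23185 - 33776 = -10591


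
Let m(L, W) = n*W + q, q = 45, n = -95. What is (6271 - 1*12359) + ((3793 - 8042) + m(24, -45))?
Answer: -6017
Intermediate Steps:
m(L, W) = 45 - 95*W (m(L, W) = -95*W + 45 = 45 - 95*W)
(6271 - 1*12359) + ((3793 - 8042) + m(24, -45)) = (6271 - 1*12359) + ((3793 - 8042) + (45 - 95*(-45))) = (6271 - 12359) + (-4249 + (45 + 4275)) = -6088 + (-4249 + 4320) = -6088 + 71 = -6017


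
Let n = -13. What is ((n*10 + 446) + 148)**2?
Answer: 215296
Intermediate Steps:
((n*10 + 446) + 148)**2 = ((-13*10 + 446) + 148)**2 = ((-130 + 446) + 148)**2 = (316 + 148)**2 = 464**2 = 215296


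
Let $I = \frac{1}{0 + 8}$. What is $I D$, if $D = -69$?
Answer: $- \frac{69}{8} \approx -8.625$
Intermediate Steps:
$I = \frac{1}{8} \approx 0.125$
$I D = \frac{1}{8} \left(-69\right) = - \frac{69}{8}$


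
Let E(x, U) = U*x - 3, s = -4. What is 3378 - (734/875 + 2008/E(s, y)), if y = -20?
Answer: 32254176/9625 ≈ 3351.1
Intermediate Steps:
E(x, U) = -3 + U*x
3378 - (734/875 + 2008/E(s, y)) = 3378 - (734/875 + 2008/(-3 - 20*(-4))) = 3378 - (734*(1/875) + 2008/(-3 + 80)) = 3378 - (734/875 + 2008/77) = 3378 - 1*259074/9625 = 3378 - 259074/9625 = 32254176/9625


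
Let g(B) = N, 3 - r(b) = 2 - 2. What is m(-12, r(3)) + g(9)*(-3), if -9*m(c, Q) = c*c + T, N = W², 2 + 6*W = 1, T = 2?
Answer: -587/36 ≈ -16.306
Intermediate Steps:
r(b) = 3 (r(b) = 3 - (2 - 2) = 3 - 1*0 = 3 + 0 = 3)
W = -⅙ (W = -⅓ + (⅙)*1 = -⅓ + ⅙ = -⅙ ≈ -0.16667)
N = 1/36 (N = (-⅙)² = 1/36 ≈ 0.027778)
g(B) = 1/36
m(c, Q) = -2/9 - c²/9 (m(c, Q) = -(c*c + 2)/9 = -(c² + 2)/9 = -(2 + c²)/9 = -2/9 - c²/9)
m(-12, r(3)) + g(9)*(-3) = (-2/9 - ⅑*(-12)²) + (1/36)*(-3) = (-2/9 - ⅑*144) - 1/12 = (-2/9 - 16) - 1/12 = -146/9 - 1/12 = -587/36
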